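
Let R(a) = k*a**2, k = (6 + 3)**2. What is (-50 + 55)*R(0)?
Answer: 0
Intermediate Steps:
k = 81 (k = 9**2 = 81)
R(a) = 81*a**2
(-50 + 55)*R(0) = (-50 + 55)*(81*0**2) = 5*(81*0) = 5*0 = 0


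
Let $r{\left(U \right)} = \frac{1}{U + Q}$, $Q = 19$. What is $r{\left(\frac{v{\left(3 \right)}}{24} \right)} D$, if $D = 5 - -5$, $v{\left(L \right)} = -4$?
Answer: $\frac{60}{113} \approx 0.53097$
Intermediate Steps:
$r{\left(U \right)} = \frac{1}{19 + U}$ ($r{\left(U \right)} = \frac{1}{U + 19} = \frac{1}{19 + U}$)
$D = 10$ ($D = 5 + 5 = 10$)
$r{\left(\frac{v{\left(3 \right)}}{24} \right)} D = \frac{1}{19 - \frac{4}{24}} \cdot 10 = \frac{1}{19 - \frac{1}{6}} \cdot 10 = \frac{1}{\frac{113}{6}} \cdot 10 = \frac{6}{113} \cdot 10 = \frac{60}{113}$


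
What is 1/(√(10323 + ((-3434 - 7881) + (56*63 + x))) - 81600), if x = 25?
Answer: -81600/6658557439 - √2561/6658557439 ≈ -1.2263e-5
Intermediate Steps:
1/(√(10323 + ((-3434 - 7881) + (56*63 + x))) - 81600) = 1/(√(10323 + ((-3434 - 7881) + (56*63 + 25))) - 81600) = 1/(√(10323 + (-11315 + (3528 + 25))) - 81600) = 1/(√(10323 + (-11315 + 3553)) - 81600) = 1/(√(10323 - 7762) - 81600) = 1/(√2561 - 81600) = 1/(-81600 + √2561)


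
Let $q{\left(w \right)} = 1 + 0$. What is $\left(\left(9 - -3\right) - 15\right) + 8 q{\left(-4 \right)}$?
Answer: $5$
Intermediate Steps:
$q{\left(w \right)} = 1$
$\left(\left(9 - -3\right) - 15\right) + 8 q{\left(-4 \right)} = \left(\left(9 - -3\right) - 15\right) + 8 \cdot 1 = \left(\left(9 + 3\right) - 15\right) + 8 = \left(12 - 15\right) + 8 = -3 + 8 = 5$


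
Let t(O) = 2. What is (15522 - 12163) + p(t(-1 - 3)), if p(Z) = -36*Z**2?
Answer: 3215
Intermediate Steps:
(15522 - 12163) + p(t(-1 - 3)) = (15522 - 12163) - 36*2**2 = 3359 - 36*4 = 3359 - 144 = 3215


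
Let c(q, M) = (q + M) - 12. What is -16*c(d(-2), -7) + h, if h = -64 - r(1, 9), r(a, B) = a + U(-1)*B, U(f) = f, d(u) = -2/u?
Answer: 232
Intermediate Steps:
r(a, B) = a - B
c(q, M) = -12 + M + q (c(q, M) = (M + q) - 12 = -12 + M + q)
h = -56 (h = -64 - (1 - 1*9) = -64 - (1 - 9) = -64 - 1*(-8) = -64 + 8 = -56)
-16*c(d(-2), -7) + h = -16*(-12 - 7 - 2/(-2)) - 56 = -16*(-12 - 7 - 2*(-½)) - 56 = -16*(-12 - 7 + 1) - 56 = -16*(-18) - 56 = 288 - 56 = 232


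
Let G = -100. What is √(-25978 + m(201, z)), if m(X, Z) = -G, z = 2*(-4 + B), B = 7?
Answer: I*√25878 ≈ 160.87*I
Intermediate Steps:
z = 6 (z = 2*(-4 + 7) = 2*3 = 6)
m(X, Z) = 100 (m(X, Z) = -1*(-100) = 100)
√(-25978 + m(201, z)) = √(-25978 + 100) = √(-25878) = I*√25878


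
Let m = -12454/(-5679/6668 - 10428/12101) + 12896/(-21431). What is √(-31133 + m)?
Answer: I*√209514136091162692030754108685/2962953256173 ≈ 154.48*I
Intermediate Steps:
m = 21534371140660664/2962953256173 (m = -12454/(-5679*1/6668 - 10428*1/12101) + 12896*(-1/21431) = -12454/(-5679/6668 - 10428/12101) - 12896/21431 = -12454/(-138255483/80689468) - 12896/21431 = -12454*(-80689468/138255483) - 12896/21431 = 1004906634472/138255483 - 12896/21431 = 21534371140660664/2962953256173 ≈ 7267.9)
√(-31133 + m) = √(-31133 + 21534371140660664/2962953256173) = √(-70711252583773345/2962953256173) = I*√209514136091162692030754108685/2962953256173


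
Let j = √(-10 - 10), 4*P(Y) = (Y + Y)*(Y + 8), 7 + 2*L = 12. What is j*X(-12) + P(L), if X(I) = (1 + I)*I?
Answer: 105/8 + 264*I*√5 ≈ 13.125 + 590.32*I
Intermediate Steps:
L = 5/2 (L = -7/2 + (½)*12 = -7/2 + 6 = 5/2 ≈ 2.5000)
X(I) = I*(1 + I)
P(Y) = Y*(8 + Y)/2 (P(Y) = ((Y + Y)*(Y + 8))/4 = ((2*Y)*(8 + Y))/4 = (2*Y*(8 + Y))/4 = Y*(8 + Y)/2)
j = 2*I*√5 (j = √(-20) = 2*I*√5 ≈ 4.4721*I)
j*X(-12) + P(L) = (2*I*√5)*(-12*(1 - 12)) + (½)*(5/2)*(8 + 5/2) = (2*I*√5)*(-12*(-11)) + (½)*(5/2)*(21/2) = (2*I*√5)*132 + 105/8 = 264*I*√5 + 105/8 = 105/8 + 264*I*√5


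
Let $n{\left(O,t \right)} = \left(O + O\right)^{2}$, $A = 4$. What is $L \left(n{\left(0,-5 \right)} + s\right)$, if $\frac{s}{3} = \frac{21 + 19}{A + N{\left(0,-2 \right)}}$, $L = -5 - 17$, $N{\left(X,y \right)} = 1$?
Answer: $-528$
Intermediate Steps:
$n{\left(O,t \right)} = 4 O^{2}$ ($n{\left(O,t \right)} = \left(2 O\right)^{2} = 4 O^{2}$)
$L = -22$
$s = 24$ ($s = 3 \frac{21 + 19}{4 + 1} = 3 \cdot \frac{40}{5} = 3 \cdot 40 \cdot \frac{1}{5} = 3 \cdot 8 = 24$)
$L \left(n{\left(0,-5 \right)} + s\right) = - 22 \left(4 \cdot 0^{2} + 24\right) = - 22 \left(4 \cdot 0 + 24\right) = - 22 \left(0 + 24\right) = \left(-22\right) 24 = -528$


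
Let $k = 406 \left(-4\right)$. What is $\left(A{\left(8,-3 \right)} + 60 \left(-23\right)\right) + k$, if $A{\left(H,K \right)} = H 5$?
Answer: $-2964$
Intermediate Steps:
$A{\left(H,K \right)} = 5 H$
$k = -1624$
$\left(A{\left(8,-3 \right)} + 60 \left(-23\right)\right) + k = \left(5 \cdot 8 + 60 \left(-23\right)\right) - 1624 = \left(40 - 1380\right) - 1624 = -1340 - 1624 = -2964$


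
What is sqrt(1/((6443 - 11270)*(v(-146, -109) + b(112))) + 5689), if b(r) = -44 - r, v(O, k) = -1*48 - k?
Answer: sqrt(1196293497589590)/458565 ≈ 75.425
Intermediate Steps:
v(O, k) = -48 - k
sqrt(1/((6443 - 11270)*(v(-146, -109) + b(112))) + 5689) = sqrt(1/((6443 - 11270)*((-48 - 1*(-109)) + (-44 - 1*112))) + 5689) = sqrt(1/(-4827*((-48 + 109) + (-44 - 112))) + 5689) = sqrt(1/(-4827*(61 - 156)) + 5689) = sqrt(1/(-4827*(-95)) + 5689) = sqrt(1/458565 + 5689) = sqrt(2608776286/458565) = sqrt(1196293497589590)/458565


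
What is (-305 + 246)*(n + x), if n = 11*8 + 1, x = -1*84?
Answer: -295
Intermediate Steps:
x = -84
n = 89 (n = 88 + 1 = 89)
(-305 + 246)*(n + x) = (-305 + 246)*(89 - 84) = -59*5 = -295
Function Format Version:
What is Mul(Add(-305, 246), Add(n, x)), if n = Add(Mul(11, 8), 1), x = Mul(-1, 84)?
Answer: -295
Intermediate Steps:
x = -84
n = 89 (n = Add(88, 1) = 89)
Mul(Add(-305, 246), Add(n, x)) = Mul(Add(-305, 246), Add(89, -84)) = Mul(-59, 5) = -295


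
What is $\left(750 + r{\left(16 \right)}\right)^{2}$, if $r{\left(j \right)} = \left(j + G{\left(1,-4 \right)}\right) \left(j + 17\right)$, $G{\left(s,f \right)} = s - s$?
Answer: $1633284$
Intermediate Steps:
$G{\left(s,f \right)} = 0$
$r{\left(j \right)} = j \left(17 + j\right)$ ($r{\left(j \right)} = \left(j + 0\right) \left(j + 17\right) = j \left(17 + j\right)$)
$\left(750 + r{\left(16 \right)}\right)^{2} = \left(750 + 16 \left(17 + 16\right)\right)^{2} = \left(750 + 16 \cdot 33\right)^{2} = \left(750 + 528\right)^{2} = 1278^{2} = 1633284$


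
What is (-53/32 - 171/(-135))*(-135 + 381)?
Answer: -7667/80 ≈ -95.838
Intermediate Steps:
(-53/32 - 171/(-135))*(-135 + 381) = (-53*1/32 - 171*(-1/135))*246 = (-53/32 + 19/15)*246 = -187/480*246 = -7667/80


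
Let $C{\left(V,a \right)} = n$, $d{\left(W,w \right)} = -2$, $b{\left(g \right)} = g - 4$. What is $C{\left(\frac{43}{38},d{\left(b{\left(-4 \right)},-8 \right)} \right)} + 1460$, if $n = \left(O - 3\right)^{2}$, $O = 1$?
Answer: $1464$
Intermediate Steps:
$b{\left(g \right)} = -4 + g$
$n = 4$ ($n = \left(1 - 3\right)^{2} = \left(-2\right)^{2} = 4$)
$C{\left(V,a \right)} = 4$
$C{\left(\frac{43}{38},d{\left(b{\left(-4 \right)},-8 \right)} \right)} + 1460 = 4 + 1460 = 1464$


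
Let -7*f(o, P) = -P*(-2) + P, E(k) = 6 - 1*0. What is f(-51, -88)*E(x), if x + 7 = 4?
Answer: 1584/7 ≈ 226.29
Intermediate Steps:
x = -3 (x = -7 + 4 = -3)
E(k) = 6 (E(k) = 6 + 0 = 6)
f(o, P) = -3*P/7 (f(o, P) = -(-P*(-2) + P)/7 = -(2*P + P)/7 = -3*P/7)
f(-51, -88)*E(x) = -3/7*(-88)*6 = (264/7)*6 = 1584/7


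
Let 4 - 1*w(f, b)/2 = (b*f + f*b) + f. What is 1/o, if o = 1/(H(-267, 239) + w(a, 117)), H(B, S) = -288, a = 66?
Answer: -31300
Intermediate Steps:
w(f, b) = 8 - 2*f - 4*b*f (w(f, b) = 8 - 2*((b*f + f*b) + f) = 8 - 2*((b*f + b*f) + f) = 8 - 2*(2*b*f + f) = 8 - 2*(f + 2*b*f) = 8 + (-2*f - 4*b*f) = 8 - 2*f - 4*b*f)
o = -1/31300 (o = 1/(-288 + (8 - 2*66 - 4*117*66)) = 1/(-288 + (8 - 132 - 30888)) = 1/(-288 - 31012) = 1/(-31300) = -1/31300 ≈ -3.1949e-5)
1/o = 1/(-1/31300) = -31300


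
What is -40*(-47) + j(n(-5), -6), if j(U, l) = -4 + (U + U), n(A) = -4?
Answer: 1868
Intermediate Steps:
j(U, l) = -4 + 2*U
-40*(-47) + j(n(-5), -6) = -40*(-47) + (-4 + 2*(-4)) = 1880 + (-4 - 8) = 1880 - 12 = 1868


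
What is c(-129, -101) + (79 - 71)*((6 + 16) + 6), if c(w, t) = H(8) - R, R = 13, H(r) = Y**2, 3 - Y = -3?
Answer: 247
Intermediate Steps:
Y = 6 (Y = 3 - 1*(-3) = 3 + 3 = 6)
H(r) = 36 (H(r) = 6**2 = 36)
c(w, t) = 23 (c(w, t) = 36 - 1*13 = 36 - 13 = 23)
c(-129, -101) + (79 - 71)*((6 + 16) + 6) = 23 + (79 - 71)*((6 + 16) + 6) = 23 + 8*(22 + 6) = 23 + 8*28 = 23 + 224 = 247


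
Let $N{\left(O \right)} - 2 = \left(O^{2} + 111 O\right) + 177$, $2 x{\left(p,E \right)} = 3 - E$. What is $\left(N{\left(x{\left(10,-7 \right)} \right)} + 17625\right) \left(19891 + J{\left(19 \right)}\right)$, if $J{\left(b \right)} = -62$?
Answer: $364536336$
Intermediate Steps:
$x{\left(p,E \right)} = \frac{3}{2} - \frac{E}{2}$ ($x{\left(p,E \right)} = \frac{3 - E}{2} = \frac{3}{2} - \frac{E}{2}$)
$N{\left(O \right)} = 179 + O^{2} + 111 O$ ($N{\left(O \right)} = 2 + \left(\left(O^{2} + 111 O\right) + 177\right) = 2 + \left(177 + O^{2} + 111 O\right) = 179 + O^{2} + 111 O$)
$\left(N{\left(x{\left(10,-7 \right)} \right)} + 17625\right) \left(19891 + J{\left(19 \right)}\right) = \left(\left(179 + \left(\frac{3}{2} - - \frac{7}{2}\right)^{2} + 111 \left(\frac{3}{2} - - \frac{7}{2}\right)\right) + 17625\right) \left(19891 - 62\right) = \left(\left(179 + \left(\frac{3}{2} + \frac{7}{2}\right)^{2} + 111 \left(\frac{3}{2} + \frac{7}{2}\right)\right) + 17625\right) 19829 = \left(\left(179 + 5^{2} + 111 \cdot 5\right) + 17625\right) 19829 = \left(\left(179 + 25 + 555\right) + 17625\right) 19829 = \left(759 + 17625\right) 19829 = 18384 \cdot 19829 = 364536336$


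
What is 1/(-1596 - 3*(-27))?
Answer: -1/1515 ≈ -0.00066007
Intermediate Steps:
1/(-1596 - 3*(-27)) = 1/(-1596 + 81) = 1/(-1515) = -1/1515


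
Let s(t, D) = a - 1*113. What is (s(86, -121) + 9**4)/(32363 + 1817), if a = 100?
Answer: 1637/8545 ≈ 0.19157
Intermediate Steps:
s(t, D) = -13 (s(t, D) = 100 - 1*113 = 100 - 113 = -13)
(s(86, -121) + 9**4)/(32363 + 1817) = (-13 + 9**4)/(32363 + 1817) = (-13 + 6561)/34180 = 6548*(1/34180) = 1637/8545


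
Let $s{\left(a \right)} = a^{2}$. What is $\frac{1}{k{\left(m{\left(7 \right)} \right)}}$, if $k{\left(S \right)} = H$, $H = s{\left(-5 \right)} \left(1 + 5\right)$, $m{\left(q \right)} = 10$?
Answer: $\frac{1}{150} \approx 0.0066667$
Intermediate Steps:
$H = 150$ ($H = \left(-5\right)^{2} \left(1 + 5\right) = 25 \cdot 6 = 150$)
$k{\left(S \right)} = 150$
$\frac{1}{k{\left(m{\left(7 \right)} \right)}} = \frac{1}{150}$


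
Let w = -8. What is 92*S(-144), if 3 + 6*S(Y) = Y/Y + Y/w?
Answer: 736/3 ≈ 245.33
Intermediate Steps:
S(Y) = -⅓ - Y/48 (S(Y) = -½ + (Y/Y + Y/(-8))/6 = -½ + (1 + Y*(-⅛))/6 = -½ + (1 - Y/8)/6 = -½ + (⅙ - Y/48) = -⅓ - Y/48)
92*S(-144) = 92*(-⅓ - 1/48*(-144)) = 92*(-⅓ + 3) = 92*(8/3) = 736/3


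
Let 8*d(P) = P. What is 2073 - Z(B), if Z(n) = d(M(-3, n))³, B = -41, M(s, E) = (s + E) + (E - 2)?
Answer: 1719879/512 ≈ 3359.1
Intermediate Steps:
M(s, E) = -2 + s + 2*E (M(s, E) = (E + s) + (-2 + E) = -2 + s + 2*E)
d(P) = P/8
Z(n) = (-5/8 + n/4)³ (Z(n) = ((-2 - 3 + 2*n)/8)³ = ((-5 + 2*n)/8)³ = (-5/8 + n/4)³)
2073 - Z(B) = 2073 - (-5 + 2*(-41))³/512 = 2073 - (-5 - 82)³/512 = 2073 - (-87)³/512 = 2073 - (-658503)/512 = 2073 - 1*(-658503/512) = 2073 + 658503/512 = 1719879/512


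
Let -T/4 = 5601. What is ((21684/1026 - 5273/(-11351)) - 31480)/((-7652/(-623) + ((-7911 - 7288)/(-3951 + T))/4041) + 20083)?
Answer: -64308184006022492865/41079364964714395444 ≈ -1.5655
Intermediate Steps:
T = -22404 (T = -4*5601 = -22404)
((21684/1026 - 5273/(-11351)) - 31480)/((-7652/(-623) + ((-7911 - 7288)/(-3951 + T))/4041) + 20083) = ((21684/1026 - 5273/(-11351)) - 31480)/((-7652/(-623) + ((-7911 - 7288)/(-3951 - 22404))/4041) + 20083) = ((21684*(1/1026) - 5273*(-1/11351)) - 31480)/((-7652*(-1/623) - 15199/(-26355)*(1/4041)) + 20083) = ((3614/171 + 5273/11351) - 31480)/((7652/623 - 15199*(-1/26355)*(1/4041)) + 20083) = (41924197/1941021 - 31480)/((7652/623 + (15199/26355)*(1/4041)) + 20083) = -61061416883/(1941021*((7652/623 + 15199/106500555) + 20083)) = -61061416883/(1941021*(116421673691/9478549395 + 20083)) = -61061416883/(1941021*190474129173476/9478549395) = -61061416883/1941021*9478549395/190474129173476 = -64308184006022492865/41079364964714395444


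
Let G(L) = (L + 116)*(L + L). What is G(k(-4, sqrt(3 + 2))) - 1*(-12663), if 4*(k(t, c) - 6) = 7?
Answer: 116649/8 ≈ 14581.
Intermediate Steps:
k(t, c) = 31/4 (k(t, c) = 6 + (1/4)*7 = 6 + 7/4 = 31/4)
G(L) = 2*L*(116 + L) (G(L) = (116 + L)*(2*L) = 2*L*(116 + L))
G(k(-4, sqrt(3 + 2))) - 1*(-12663) = 2*(31/4)*(116 + 31/4) - 1*(-12663) = 2*(31/4)*(495/4) + 12663 = 15345/8 + 12663 = 116649/8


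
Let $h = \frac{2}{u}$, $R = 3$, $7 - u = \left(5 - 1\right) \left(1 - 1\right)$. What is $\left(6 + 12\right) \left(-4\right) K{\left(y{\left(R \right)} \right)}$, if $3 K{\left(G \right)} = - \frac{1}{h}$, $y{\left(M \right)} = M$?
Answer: $84$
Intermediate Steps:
$u = 7$ ($u = 7 - \left(5 - 1\right) \left(1 - 1\right) = 7 - 4 \cdot 0 = 7 - 0 = 7 + 0 = 7$)
$h = \frac{2}{7} \approx 0.28571$
$K{\left(G \right)} = - \frac{7}{6}$ ($K{\left(G \right)} = \frac{\left(-1\right) \frac{1}{\frac{2}{7}}}{3} = \frac{\left(-1\right) \frac{7}{2}}{3} = \frac{1}{3} \left(- \frac{7}{2}\right) = - \frac{7}{6}$)
$\left(6 + 12\right) \left(-4\right) K{\left(y{\left(R \right)} \right)} = \left(6 + 12\right) \left(-4\right) \left(- \frac{7}{6}\right) = 18 \left(-4\right) \left(- \frac{7}{6}\right) = \left(-72\right) \left(- \frac{7}{6}\right) = 84$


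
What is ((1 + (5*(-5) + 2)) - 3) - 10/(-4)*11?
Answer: 5/2 ≈ 2.5000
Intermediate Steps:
((1 + (5*(-5) + 2)) - 3) - 10/(-4)*11 = ((1 + (-25 + 2)) - 3) - 10*(-¼)*11 = ((1 - 23) - 3) + (5/2)*11 = (-22 - 3) + 55/2 = -25 + 55/2 = 5/2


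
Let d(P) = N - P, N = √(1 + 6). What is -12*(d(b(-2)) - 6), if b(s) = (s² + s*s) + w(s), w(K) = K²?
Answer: 216 - 12*√7 ≈ 184.25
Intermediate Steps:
N = √7 ≈ 2.6458
b(s) = 3*s² (b(s) = (s² + s*s) + s² = (s² + s²) + s² = 2*s² + s² = 3*s²)
d(P) = √7 - P
-12*(d(b(-2)) - 6) = -12*((√7 - 3*(-2)²) - 6) = -12*((√7 - 3*4) - 6) = -12*((√7 - 1*12) - 6) = -12*((√7 - 12) - 6) = -12*((-12 + √7) - 6) = -12*(-18 + √7) = 216 - 12*√7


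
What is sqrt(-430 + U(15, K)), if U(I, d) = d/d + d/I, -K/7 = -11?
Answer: 17*I*sqrt(330)/15 ≈ 20.588*I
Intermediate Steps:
K = 77 (K = -7*(-11) = 77)
U(I, d) = 1 + d/I
sqrt(-430 + U(15, K)) = sqrt(-430 + (15 + 77)/15) = sqrt(-430 + (1/15)*92) = sqrt(-430 + 92/15) = sqrt(-6358/15) = 17*I*sqrt(330)/15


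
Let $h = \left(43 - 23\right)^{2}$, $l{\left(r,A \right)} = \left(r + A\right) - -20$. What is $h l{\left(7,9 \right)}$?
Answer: $14400$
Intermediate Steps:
$l{\left(r,A \right)} = 20 + A + r$ ($l{\left(r,A \right)} = \left(A + r\right) + 20 = 20 + A + r$)
$h = 400$ ($h = 20^{2} = 400$)
$h l{\left(7,9 \right)} = 400 \left(20 + 9 + 7\right) = 400 \cdot 36 = 14400$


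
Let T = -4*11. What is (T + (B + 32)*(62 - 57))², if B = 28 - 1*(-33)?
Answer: 177241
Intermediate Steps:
B = 61 (B = 28 + 33 = 61)
T = -44
(T + (B + 32)*(62 - 57))² = (-44 + (61 + 32)*(62 - 57))² = (-44 + 93*5)² = (-44 + 465)² = 421² = 177241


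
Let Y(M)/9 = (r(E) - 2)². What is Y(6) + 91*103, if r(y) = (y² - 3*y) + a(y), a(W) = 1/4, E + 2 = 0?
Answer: 159769/16 ≈ 9985.6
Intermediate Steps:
E = -2 (E = -2 + 0 = -2)
a(W) = ¼
r(y) = ¼ + y² - 3*y (r(y) = (y² - 3*y) + ¼ = ¼ + y² - 3*y)
Y(M) = 9801/16 (Y(M) = 9*((¼ + (-2)² - 3*(-2)) - 2)² = 9*((¼ + 4 + 6) - 2)² = 9*(41/4 - 2)² = 9*(33/4)² = 9*(1089/16) = 9801/16)
Y(6) + 91*103 = 9801/16 + 91*103 = 9801/16 + 9373 = 159769/16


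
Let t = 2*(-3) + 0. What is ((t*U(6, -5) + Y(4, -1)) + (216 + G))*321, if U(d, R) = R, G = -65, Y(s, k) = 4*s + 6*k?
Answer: 61311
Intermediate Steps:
t = -6 (t = -6 + 0 = -6)
((t*U(6, -5) + Y(4, -1)) + (216 + G))*321 = ((-6*(-5) + (4*4 + 6*(-1))) + (216 - 65))*321 = ((30 + (16 - 6)) + 151)*321 = ((30 + 10) + 151)*321 = (40 + 151)*321 = 191*321 = 61311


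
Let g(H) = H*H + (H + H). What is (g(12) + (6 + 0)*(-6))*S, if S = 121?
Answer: 15972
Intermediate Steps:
g(H) = H² + 2*H
(g(12) + (6 + 0)*(-6))*S = (12*(2 + 12) + (6 + 0)*(-6))*121 = (12*14 + 6*(-6))*121 = (168 - 36)*121 = 132*121 = 15972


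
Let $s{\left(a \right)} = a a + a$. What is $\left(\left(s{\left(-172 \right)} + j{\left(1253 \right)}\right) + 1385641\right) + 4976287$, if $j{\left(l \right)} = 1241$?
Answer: $6392581$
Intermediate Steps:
$s{\left(a \right)} = a + a^{2}$ ($s{\left(a \right)} = a^{2} + a = a + a^{2}$)
$\left(\left(s{\left(-172 \right)} + j{\left(1253 \right)}\right) + 1385641\right) + 4976287 = \left(\left(- 172 \left(1 - 172\right) + 1241\right) + 1385641\right) + 4976287 = \left(\left(\left(-172\right) \left(-171\right) + 1241\right) + 1385641\right) + 4976287 = \left(\left(29412 + 1241\right) + 1385641\right) + 4976287 = \left(30653 + 1385641\right) + 4976287 = 1416294 + 4976287 = 6392581$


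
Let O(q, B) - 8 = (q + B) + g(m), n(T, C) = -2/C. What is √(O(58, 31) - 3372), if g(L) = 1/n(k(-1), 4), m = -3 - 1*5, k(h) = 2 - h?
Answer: I*√3277 ≈ 57.245*I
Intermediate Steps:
m = -8 (m = -3 - 5 = -8)
g(L) = -2 (g(L) = 1/(-2/4) = 1/(-2*¼) = 1/(-½) = -2)
O(q, B) = 6 + B + q (O(q, B) = 8 + ((q + B) - 2) = 8 + ((B + q) - 2) = 8 + (-2 + B + q) = 6 + B + q)
√(O(58, 31) - 3372) = √((6 + 31 + 58) - 3372) = √(95 - 3372) = √(-3277) = I*√3277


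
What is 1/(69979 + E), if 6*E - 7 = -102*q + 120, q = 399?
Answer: 6/379303 ≈ 1.5818e-5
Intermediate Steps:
E = -40571/6 (E = 7/6 + (-102*399 + 120)/6 = 7/6 + (-40698 + 120)/6 = 7/6 + (⅙)*(-40578) = 7/6 - 6763 = -40571/6 ≈ -6761.8)
1/(69979 + E) = 1/(69979 - 40571/6) = 1/(379303/6) = 6/379303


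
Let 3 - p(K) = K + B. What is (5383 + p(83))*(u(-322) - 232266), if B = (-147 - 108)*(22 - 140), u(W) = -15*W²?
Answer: 44307406962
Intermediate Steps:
B = 30090 (B = -255*(-118) = 30090)
p(K) = -30087 - K (p(K) = 3 - (K + 30090) = 3 - (30090 + K) = 3 + (-30090 - K) = -30087 - K)
(5383 + p(83))*(u(-322) - 232266) = (5383 + (-30087 - 1*83))*(-15*(-322)² - 232266) = (5383 + (-30087 - 83))*(-15*103684 - 232266) = (5383 - 30170)*(-1555260 - 232266) = -24787*(-1787526) = 44307406962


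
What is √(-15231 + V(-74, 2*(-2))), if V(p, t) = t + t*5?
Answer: 3*I*√1695 ≈ 123.51*I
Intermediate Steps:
V(p, t) = 6*t (V(p, t) = t + 5*t = 6*t)
√(-15231 + V(-74, 2*(-2))) = √(-15231 + 6*(2*(-2))) = √(-15231 + 6*(-4)) = √(-15231 - 24) = √(-15255) = 3*I*√1695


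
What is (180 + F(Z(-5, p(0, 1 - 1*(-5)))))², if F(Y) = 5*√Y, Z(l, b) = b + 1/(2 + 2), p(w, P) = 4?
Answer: 130025/4 + 900*√17 ≈ 36217.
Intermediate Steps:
Z(l, b) = ¼ + b (Z(l, b) = b + 1/4 = b + ¼ = ¼ + b)
(180 + F(Z(-5, p(0, 1 - 1*(-5)))))² = (180 + 5*√(¼ + 4))² = (180 + 5*√(17/4))² = (180 + 5*(√17/2))² = (180 + 5*√17/2)²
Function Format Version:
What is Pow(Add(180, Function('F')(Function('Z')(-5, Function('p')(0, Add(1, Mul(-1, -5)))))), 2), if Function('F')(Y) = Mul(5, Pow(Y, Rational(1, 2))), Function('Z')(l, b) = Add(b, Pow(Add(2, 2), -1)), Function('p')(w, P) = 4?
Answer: Add(Rational(130025, 4), Mul(900, Pow(17, Rational(1, 2)))) ≈ 36217.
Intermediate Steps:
Function('Z')(l, b) = Add(Rational(1, 4), b) (Function('Z')(l, b) = Add(b, Pow(4, -1)) = Add(b, Rational(1, 4)) = Add(Rational(1, 4), b))
Pow(Add(180, Function('F')(Function('Z')(-5, Function('p')(0, Add(1, Mul(-1, -5)))))), 2) = Pow(Add(180, Mul(5, Pow(Add(Rational(1, 4), 4), Rational(1, 2)))), 2) = Pow(Add(180, Mul(5, Pow(Rational(17, 4), Rational(1, 2)))), 2) = Pow(Add(180, Mul(5, Mul(Rational(1, 2), Pow(17, Rational(1, 2))))), 2) = Pow(Add(180, Mul(Rational(5, 2), Pow(17, Rational(1, 2)))), 2)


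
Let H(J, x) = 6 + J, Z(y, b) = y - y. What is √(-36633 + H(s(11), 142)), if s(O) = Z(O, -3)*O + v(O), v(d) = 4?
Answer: I*√36623 ≈ 191.37*I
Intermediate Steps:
Z(y, b) = 0
s(O) = 4 (s(O) = 0*O + 4 = 0 + 4 = 4)
√(-36633 + H(s(11), 142)) = √(-36633 + (6 + 4)) = √(-36633 + 10) = √(-36623) = I*√36623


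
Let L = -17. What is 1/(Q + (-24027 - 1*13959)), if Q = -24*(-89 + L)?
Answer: -1/35442 ≈ -2.8215e-5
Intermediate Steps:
Q = 2544 (Q = -24*(-89 - 17) = -24*(-106) = 2544)
1/(Q + (-24027 - 1*13959)) = 1/(2544 + (-24027 - 1*13959)) = 1/(2544 + (-24027 - 13959)) = 1/(2544 - 37986) = 1/(-35442) = -1/35442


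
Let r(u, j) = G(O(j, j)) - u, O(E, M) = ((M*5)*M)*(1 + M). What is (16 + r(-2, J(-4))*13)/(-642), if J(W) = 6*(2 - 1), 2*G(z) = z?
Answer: -1372/107 ≈ -12.822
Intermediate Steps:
O(E, M) = 5*M²*(1 + M) (O(E, M) = ((5*M)*M)*(1 + M) = (5*M²)*(1 + M) = 5*M²*(1 + M))
G(z) = z/2
J(W) = 6 (J(W) = 6*1 = 6)
r(u, j) = -u + 5*j²*(1 + j)/2 (r(u, j) = (5*j²*(1 + j))/2 - u = 5*j²*(1 + j)/2 - u = -u + 5*j²*(1 + j)/2)
(16 + r(-2, J(-4))*13)/(-642) = (16 + (-1*(-2) + (5/2)*6²*(1 + 6))*13)/(-642) = (16 + (2 + (5/2)*36*7)*13)*(-1/642) = (16 + (2 + 630)*13)*(-1/642) = (16 + 632*13)*(-1/642) = (16 + 8216)*(-1/642) = 8232*(-1/642) = -1372/107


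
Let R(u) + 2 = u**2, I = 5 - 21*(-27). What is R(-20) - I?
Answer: -174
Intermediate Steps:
I = 572 (I = 5 + 567 = 572)
R(u) = -2 + u**2
R(-20) - I = (-2 + (-20)**2) - 1*572 = (-2 + 400) - 572 = 398 - 572 = -174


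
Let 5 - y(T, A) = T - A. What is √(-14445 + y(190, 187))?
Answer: I*√14443 ≈ 120.18*I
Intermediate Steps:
y(T, A) = 5 + A - T (y(T, A) = 5 - (T - A) = 5 + (A - T) = 5 + A - T)
√(-14445 + y(190, 187)) = √(-14445 + (5 + 187 - 1*190)) = √(-14445 + (5 + 187 - 190)) = √(-14445 + 2) = √(-14443) = I*√14443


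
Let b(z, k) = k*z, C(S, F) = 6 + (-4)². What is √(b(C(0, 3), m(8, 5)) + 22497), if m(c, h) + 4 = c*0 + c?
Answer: √22585 ≈ 150.28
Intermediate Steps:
m(c, h) = -4 + c (m(c, h) = -4 + (c*0 + c) = -4 + (0 + c) = -4 + c)
C(S, F) = 22 (C(S, F) = 6 + 16 = 22)
√(b(C(0, 3), m(8, 5)) + 22497) = √((-4 + 8)*22 + 22497) = √(4*22 + 22497) = √(88 + 22497) = √22585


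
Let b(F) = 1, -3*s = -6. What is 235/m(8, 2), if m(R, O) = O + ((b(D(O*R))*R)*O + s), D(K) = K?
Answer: 47/4 ≈ 11.750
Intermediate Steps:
s = 2 (s = -1/3*(-6) = 2)
m(R, O) = 2 + O + O*R (m(R, O) = O + ((1*R)*O + 2) = O + (R*O + 2) = O + (O*R + 2) = O + (2 + O*R) = 2 + O + O*R)
235/m(8, 2) = 235/(2 + 2 + 2*8) = 235/(2 + 2 + 16) = 235/20 = 235*(1/20) = 47/4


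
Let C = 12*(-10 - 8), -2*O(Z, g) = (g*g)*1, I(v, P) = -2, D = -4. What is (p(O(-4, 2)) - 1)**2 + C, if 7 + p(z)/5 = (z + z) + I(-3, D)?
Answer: 4140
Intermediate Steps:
O(Z, g) = -g**2/2 (O(Z, g) = -g*g/2 = -g**2/2)
C = -216 (C = 12*(-18) = -216)
p(z) = -45 + 10*z (p(z) = -35 + 5*((z + z) - 2) = -35 + 5*(2*z - 2) = -35 + 5*(-2 + 2*z) = -35 + (-10 + 10*z) = -45 + 10*z)
(p(O(-4, 2)) - 1)**2 + C = ((-45 + 10*(-1/2*2**2)) - 1)**2 - 216 = ((-45 + 10*(-1/2*4)) - 1)**2 - 216 = ((-45 + 10*(-2)) - 1)**2 - 216 = ((-45 - 20) - 1)**2 - 216 = (-65 - 1)**2 - 216 = (-66)**2 - 216 = 4356 - 216 = 4140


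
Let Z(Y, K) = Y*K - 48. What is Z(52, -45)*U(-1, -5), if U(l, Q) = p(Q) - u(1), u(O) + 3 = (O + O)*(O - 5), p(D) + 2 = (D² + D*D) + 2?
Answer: -145668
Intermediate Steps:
p(D) = 2*D² (p(D) = -2 + ((D² + D*D) + 2) = -2 + ((D² + D²) + 2) = -2 + (2*D² + 2) = -2 + (2 + 2*D²) = 2*D²)
Z(Y, K) = -48 + K*Y (Z(Y, K) = K*Y - 48 = -48 + K*Y)
u(O) = -3 + 2*O*(-5 + O) (u(O) = -3 + (O + O)*(O - 5) = -3 + (2*O)*(-5 + O) = -3 + 2*O*(-5 + O))
U(l, Q) = 11 + 2*Q² (U(l, Q) = 2*Q² - (-3 - 10*1 + 2*1²) = 2*Q² - (-3 - 10 + 2*1) = 2*Q² - (-3 - 10 + 2) = 2*Q² - 1*(-11) = 2*Q² + 11 = 11 + 2*Q²)
Z(52, -45)*U(-1, -5) = (-48 - 45*52)*(11 + 2*(-5)²) = (-48 - 2340)*(11 + 2*25) = -2388*(11 + 50) = -2388*61 = -145668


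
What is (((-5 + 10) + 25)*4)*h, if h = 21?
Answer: 2520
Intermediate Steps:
(((-5 + 10) + 25)*4)*h = (((-5 + 10) + 25)*4)*21 = ((5 + 25)*4)*21 = (30*4)*21 = 120*21 = 2520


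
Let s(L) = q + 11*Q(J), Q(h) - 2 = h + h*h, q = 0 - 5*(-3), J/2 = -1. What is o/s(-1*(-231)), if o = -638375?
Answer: -638375/59 ≈ -10820.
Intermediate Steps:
J = -2 (J = 2*(-1) = -2)
q = 15 (q = 0 + 15 = 15)
Q(h) = 2 + h + h**2 (Q(h) = 2 + (h + h*h) = 2 + (h + h**2) = 2 + h + h**2)
s(L) = 59 (s(L) = 15 + 11*(2 - 2 + (-2)**2) = 15 + 11*(2 - 2 + 4) = 15 + 11*4 = 15 + 44 = 59)
o/s(-1*(-231)) = -638375/59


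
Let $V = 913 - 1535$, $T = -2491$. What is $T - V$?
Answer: $-1869$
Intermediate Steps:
$V = -622$
$T - V = -2491 - -622 = -2491 + 622 = -1869$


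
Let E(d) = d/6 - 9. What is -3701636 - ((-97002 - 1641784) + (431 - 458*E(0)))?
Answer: -1967403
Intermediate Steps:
E(d) = -9 + d/6 (E(d) = d*(⅙) - 9 = d/6 - 9 = -9 + d/6)
-3701636 - ((-97002 - 1641784) + (431 - 458*E(0))) = -3701636 - ((-97002 - 1641784) + (431 - 458*(-9 + (⅙)*0))) = -3701636 - (-1738786 + (431 - 458*(-9 + 0))) = -3701636 - (-1738786 + (431 - 458*(-9))) = -3701636 - (-1738786 + (431 + 4122)) = -3701636 - (-1738786 + 4553) = -3701636 - 1*(-1734233) = -3701636 + 1734233 = -1967403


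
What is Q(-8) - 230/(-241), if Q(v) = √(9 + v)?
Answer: 471/241 ≈ 1.9544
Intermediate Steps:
Q(-8) - 230/(-241) = √(9 - 8) - 230/(-241) = √1 - 230*(-1/241) = 1 + 230/241 = 471/241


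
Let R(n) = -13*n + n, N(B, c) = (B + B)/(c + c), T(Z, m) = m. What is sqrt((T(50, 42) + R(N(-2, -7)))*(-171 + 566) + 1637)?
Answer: sqrt(826763)/7 ≈ 129.90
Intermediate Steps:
N(B, c) = B/c (N(B, c) = (2*B)/((2*c)) = (2*B)*(1/(2*c)) = B/c)
R(n) = -12*n
sqrt((T(50, 42) + R(N(-2, -7)))*(-171 + 566) + 1637) = sqrt((42 - (-24)/(-7))*(-171 + 566) + 1637) = sqrt((42 - (-24)*(-1)/7)*395 + 1637) = sqrt((42 - 12*2/7)*395 + 1637) = sqrt((42 - 24/7)*395 + 1637) = sqrt((270/7)*395 + 1637) = sqrt(106650/7 + 1637) = sqrt(118109/7) = sqrt(826763)/7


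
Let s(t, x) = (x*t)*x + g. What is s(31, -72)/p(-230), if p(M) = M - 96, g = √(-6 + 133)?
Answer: -80352/163 - √127/326 ≈ -492.99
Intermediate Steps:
g = √127 ≈ 11.269
p(M) = -96 + M
s(t, x) = √127 + t*x² (s(t, x) = (x*t)*x + √127 = (t*x)*x + √127 = t*x² + √127 = √127 + t*x²)
s(31, -72)/p(-230) = (√127 + 31*(-72)²)/(-96 - 230) = (√127 + 31*5184)/(-326) = (√127 + 160704)*(-1/326) = (160704 + √127)*(-1/326) = -80352/163 - √127/326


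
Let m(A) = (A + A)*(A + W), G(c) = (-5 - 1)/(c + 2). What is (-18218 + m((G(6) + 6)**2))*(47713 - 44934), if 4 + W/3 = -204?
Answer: -18175679893/128 ≈ -1.4200e+8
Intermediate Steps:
G(c) = -6/(2 + c)
W = -624 (W = -12 + 3*(-204) = -12 - 612 = -624)
m(A) = 2*A*(-624 + A) (m(A) = (A + A)*(A - 624) = (2*A)*(-624 + A) = 2*A*(-624 + A))
(-18218 + m((G(6) + 6)**2))*(47713 - 44934) = (-18218 + 2*(-6/(2 + 6) + 6)**2*(-624 + (-6/(2 + 6) + 6)**2))*(47713 - 44934) = (-18218 + 2*(-6/8 + 6)**2*(-624 + (-6/8 + 6)**2))*2779 = (-18218 + 2*(-6*1/8 + 6)**2*(-624 + (-6*1/8 + 6)**2))*2779 = (-18218 + 2*(-3/4 + 6)**2*(-624 + (-3/4 + 6)**2))*2779 = (-18218 + 2*(21/4)**2*(-624 + (21/4)**2))*2779 = (-18218 + 2*(441/16)*(-624 + 441/16))*2779 = (-18218 + 2*(441/16)*(-9543/16))*2779 = (-18218 - 4208463/128)*2779 = -6540367/128*2779 = -18175679893/128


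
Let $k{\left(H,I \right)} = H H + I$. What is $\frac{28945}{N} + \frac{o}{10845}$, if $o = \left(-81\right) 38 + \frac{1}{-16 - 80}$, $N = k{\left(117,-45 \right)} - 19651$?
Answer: $- \frac{31910220823}{6254007840} \approx -5.1024$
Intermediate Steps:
$k{\left(H,I \right)} = I + H^{2}$ ($k{\left(H,I \right)} = H^{2} + I = I + H^{2}$)
$N = -6007$ ($N = \left(-45 + 117^{2}\right) - 19651 = \left(-45 + 13689\right) - 19651 = 13644 - 19651 = -6007$)
$o = - \frac{295489}{96}$ ($o = -3078 + \frac{1}{-96} = -3078 - \frac{1}{96} = - \frac{295489}{96} \approx -3078.0$)
$\frac{28945}{N} + \frac{o}{10845} = \frac{28945}{-6007} - \frac{295489}{96 \cdot 10845} = 28945 \left(- \frac{1}{6007}\right) - \frac{295489}{1041120} = - \frac{28945}{6007} - \frac{295489}{1041120} = - \frac{31910220823}{6254007840}$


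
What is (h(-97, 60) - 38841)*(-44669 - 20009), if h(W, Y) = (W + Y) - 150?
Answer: 2524252984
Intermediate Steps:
h(W, Y) = -150 + W + Y
(h(-97, 60) - 38841)*(-44669 - 20009) = ((-150 - 97 + 60) - 38841)*(-44669 - 20009) = (-187 - 38841)*(-64678) = -39028*(-64678) = 2524252984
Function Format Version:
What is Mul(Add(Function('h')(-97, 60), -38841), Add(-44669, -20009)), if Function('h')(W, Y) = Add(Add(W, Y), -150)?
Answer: 2524252984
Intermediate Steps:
Function('h')(W, Y) = Add(-150, W, Y)
Mul(Add(Function('h')(-97, 60), -38841), Add(-44669, -20009)) = Mul(Add(Add(-150, -97, 60), -38841), Add(-44669, -20009)) = Mul(Add(-187, -38841), -64678) = Mul(-39028, -64678) = 2524252984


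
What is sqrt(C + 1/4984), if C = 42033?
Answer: sqrt(261027621358)/2492 ≈ 205.02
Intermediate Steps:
sqrt(C + 1/4984) = sqrt(42033 + 1/4984) = sqrt(209492473/4984) = sqrt(261027621358)/2492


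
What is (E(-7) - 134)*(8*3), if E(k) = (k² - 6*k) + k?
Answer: -1200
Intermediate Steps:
E(k) = k² - 5*k
(E(-7) - 134)*(8*3) = (-7*(-5 - 7) - 134)*(8*3) = (-7*(-12) - 134)*24 = (84 - 134)*24 = -50*24 = -1200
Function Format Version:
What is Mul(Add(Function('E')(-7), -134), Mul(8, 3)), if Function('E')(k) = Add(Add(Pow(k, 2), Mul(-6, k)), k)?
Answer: -1200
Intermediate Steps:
Function('E')(k) = Add(Pow(k, 2), Mul(-5, k))
Mul(Add(Function('E')(-7), -134), Mul(8, 3)) = Mul(Add(Mul(-7, Add(-5, -7)), -134), Mul(8, 3)) = Mul(Add(Mul(-7, -12), -134), 24) = Mul(Add(84, -134), 24) = Mul(-50, 24) = -1200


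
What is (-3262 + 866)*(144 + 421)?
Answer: -1353740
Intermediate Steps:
(-3262 + 866)*(144 + 421) = -2396*565 = -1353740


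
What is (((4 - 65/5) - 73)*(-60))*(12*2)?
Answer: 118080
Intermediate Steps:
(((4 - 65/5) - 73)*(-60))*(12*2) = (((4 - 65*⅕) - 73)*(-60))*24 = (((4 - 13) - 73)*(-60))*24 = ((-9 - 73)*(-60))*24 = -82*(-60)*24 = 4920*24 = 118080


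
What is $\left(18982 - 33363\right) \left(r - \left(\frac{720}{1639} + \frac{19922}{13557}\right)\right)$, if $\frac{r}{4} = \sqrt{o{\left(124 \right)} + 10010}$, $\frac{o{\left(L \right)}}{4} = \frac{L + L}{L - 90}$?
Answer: $\frac{609944200438}{22219923} - \frac{57524 \sqrt{2901322}}{17} \approx -5.7362 \cdot 10^{6}$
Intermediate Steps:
$o{\left(L \right)} = \frac{8 L}{-90 + L}$ ($o{\left(L \right)} = 4 \frac{L + L}{L - 90} = 4 \frac{2 L}{-90 + L} = \frac{8 L}{-90 + L}$)
$r = \frac{4 \sqrt{2901322}}{17}$ ($r = 4 \sqrt{8 \cdot 124 \frac{1}{-90 + 124} + 10010} = 4 \sqrt{8 \cdot 124 \cdot \frac{1}{34} + 10010} = 4 \sqrt{\frac{496}{17} + 10010} = 4 \sqrt{\frac{170666}{17}} = 4 \frac{\sqrt{2901322}}{17} = \frac{4 \sqrt{2901322}}{17} \approx 400.78$)
$\left(18982 - 33363\right) \left(r - \left(\frac{720}{1639} + \frac{19922}{13557}\right)\right) = \left(18982 - 33363\right) \left(\frac{4 \sqrt{2901322}}{17} - \left(\frac{720}{1639} + \frac{19922}{13557}\right)\right) = - 14381 \left(\frac{4 \sqrt{2901322}}{17} - \frac{42413198}{22219923}\right) = - 14381 \left(- \frac{42413198}{22219923} + \frac{4 \sqrt{2901322}}{17}\right) = \frac{609944200438}{22219923} - \frac{57524 \sqrt{2901322}}{17}$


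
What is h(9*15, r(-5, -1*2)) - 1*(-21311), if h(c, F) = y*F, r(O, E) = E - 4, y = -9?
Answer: 21365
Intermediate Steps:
r(O, E) = -4 + E
h(c, F) = -9*F
h(9*15, r(-5, -1*2)) - 1*(-21311) = -9*(-4 - 1*2) - 1*(-21311) = -9*(-4 - 2) + 21311 = -9*(-6) + 21311 = 54 + 21311 = 21365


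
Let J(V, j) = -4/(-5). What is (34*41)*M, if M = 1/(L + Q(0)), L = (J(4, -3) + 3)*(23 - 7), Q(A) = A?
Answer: 3485/152 ≈ 22.928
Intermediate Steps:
J(V, j) = 4/5 (J(V, j) = -4*(-1/5) = 4/5)
L = 304/5 (L = (4/5 + 3)*(23 - 7) = (19/5)*16 = 304/5 ≈ 60.800)
M = 5/304 (M = 1/(304/5 + 0) = 1/(304/5) = 5/304 ≈ 0.016447)
(34*41)*M = (34*41)*(5/304) = 1394*(5/304) = 3485/152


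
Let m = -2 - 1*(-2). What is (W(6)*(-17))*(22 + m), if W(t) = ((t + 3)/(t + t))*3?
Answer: -1683/2 ≈ -841.50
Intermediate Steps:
m = 0 (m = -2 + 2 = 0)
W(t) = 3*(3 + t)/(2*t) (W(t) = ((3 + t)/((2*t)))*3 = ((3 + t)*(1/(2*t)))*3 = ((3 + t)/(2*t))*3 = 3*(3 + t)/(2*t))
(W(6)*(-17))*(22 + m) = (((3/2)*(3 + 6)/6)*(-17))*(22 + 0) = (((3/2)*(⅙)*9)*(-17))*22 = ((9/4)*(-17))*22 = -153/4*22 = -1683/2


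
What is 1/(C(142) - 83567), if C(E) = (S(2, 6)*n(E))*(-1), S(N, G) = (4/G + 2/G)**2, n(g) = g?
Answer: -1/83709 ≈ -1.1946e-5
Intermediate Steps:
S(N, G) = 36/G**2 (S(N, G) = (6/G)**2 = 36/G**2)
C(E) = -E (C(E) = ((36/6**2)*E)*(-1) = ((36*(1/36))*E)*(-1) = (1*E)*(-1) = E*(-1) = -E)
1/(C(142) - 83567) = 1/(-1*142 - 83567) = 1/(-142 - 83567) = 1/(-83709) = -1/83709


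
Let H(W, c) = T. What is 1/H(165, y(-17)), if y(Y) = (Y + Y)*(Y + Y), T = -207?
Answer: -1/207 ≈ -0.0048309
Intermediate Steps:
y(Y) = 4*Y² (y(Y) = (2*Y)*(2*Y) = 4*Y²)
H(W, c) = -207
1/H(165, y(-17)) = 1/(-207) = -1/207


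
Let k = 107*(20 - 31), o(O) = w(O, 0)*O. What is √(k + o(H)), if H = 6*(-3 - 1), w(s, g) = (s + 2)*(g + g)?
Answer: I*√1177 ≈ 34.307*I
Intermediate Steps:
w(s, g) = 2*g*(2 + s) (w(s, g) = (2 + s)*(2*g) = 2*g*(2 + s))
H = -24 (H = 6*(-4) = -24)
o(O) = 0 (o(O) = (2*0*(2 + O))*O = 0*O = 0)
k = -1177 (k = 107*(-11) = -1177)
√(k + o(H)) = √(-1177 + 0) = √(-1177) = I*√1177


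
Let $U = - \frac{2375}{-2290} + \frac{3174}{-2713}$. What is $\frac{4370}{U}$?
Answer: $- \frac{5429960980}{165017} \approx -32905.0$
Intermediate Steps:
$U = - \frac{165017}{1242554}$ ($U = \left(-2375\right) \left(- \frac{1}{2290}\right) + 3174 \left(- \frac{1}{2713}\right) = \frac{475}{458} - \frac{3174}{2713} = - \frac{165017}{1242554} \approx -0.1328$)
$\frac{4370}{U} = \frac{4370}{- \frac{165017}{1242554}} = 4370 \left(- \frac{1242554}{165017}\right) = - \frac{5429960980}{165017}$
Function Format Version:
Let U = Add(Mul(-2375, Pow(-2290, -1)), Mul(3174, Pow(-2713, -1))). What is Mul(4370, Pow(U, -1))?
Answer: Rational(-5429960980, 165017) ≈ -32905.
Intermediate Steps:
U = Rational(-165017, 1242554) (U = Add(Mul(-2375, Rational(-1, 2290)), Mul(3174, Rational(-1, 2713))) = Add(Rational(475, 458), Rational(-3174, 2713)) = Rational(-165017, 1242554) ≈ -0.13280)
Mul(4370, Pow(U, -1)) = Mul(4370, Pow(Rational(-165017, 1242554), -1)) = Mul(4370, Rational(-1242554, 165017)) = Rational(-5429960980, 165017)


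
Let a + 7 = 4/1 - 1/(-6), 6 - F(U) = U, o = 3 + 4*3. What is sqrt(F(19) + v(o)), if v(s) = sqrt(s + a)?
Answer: sqrt(-468 + 6*sqrt(438))/6 ≈ 3.0841*I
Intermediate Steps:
o = 15 (o = 3 + 12 = 15)
F(U) = 6 - U
a = -17/6 (a = -7 + (4/1 - 1/(-6)) = -7 + (4*1 - 1*(-1/6)) = -7 + (4 + 1/6) = -7 + 25/6 = -17/6 ≈ -2.8333)
v(s) = sqrt(-17/6 + s) (v(s) = sqrt(s - 17/6) = sqrt(-17/6 + s))
sqrt(F(19) + v(o)) = sqrt((6 - 1*19) + sqrt(-102 + 36*15)/6) = sqrt((6 - 19) + sqrt(-102 + 540)/6) = sqrt(-13 + sqrt(438)/6)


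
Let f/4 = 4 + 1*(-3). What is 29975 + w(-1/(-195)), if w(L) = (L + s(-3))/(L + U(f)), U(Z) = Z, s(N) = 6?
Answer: 23411646/781 ≈ 29977.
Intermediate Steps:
f = 4 (f = 4*(4 + 1*(-3)) = 4*(4 - 3) = 4*1 = 4)
w(L) = (6 + L)/(4 + L) (w(L) = (L + 6)/(L + 4) = (6 + L)/(4 + L))
29975 + w(-1/(-195)) = 29975 + (6 - 1/(-195))/(4 - 1/(-195)) = 29975 + (6 - 1*(-1/195))/(4 - 1*(-1/195)) = 29975 + (6 + 1/195)/(4 + 1/195) = 29975 + (1171/195)/(781/195) = 29975 + (195/781)*(1171/195) = 29975 + 1171/781 = 23411646/781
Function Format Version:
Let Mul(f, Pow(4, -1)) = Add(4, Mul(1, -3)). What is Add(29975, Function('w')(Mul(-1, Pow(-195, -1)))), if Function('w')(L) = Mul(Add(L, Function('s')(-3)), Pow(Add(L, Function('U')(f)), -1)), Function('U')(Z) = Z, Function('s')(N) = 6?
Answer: Rational(23411646, 781) ≈ 29977.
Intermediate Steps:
f = 4 (f = Mul(4, Add(4, Mul(1, -3))) = Mul(4, Add(4, -3)) = Mul(4, 1) = 4)
Function('w')(L) = Mul(Pow(Add(4, L), -1), Add(6, L)) (Function('w')(L) = Mul(Add(L, 6), Pow(Add(L, 4), -1)) = Mul(Add(6, L), Pow(Add(4, L), -1)) = Mul(Pow(Add(4, L), -1), Add(6, L)))
Add(29975, Function('w')(Mul(-1, Pow(-195, -1)))) = Add(29975, Mul(Pow(Add(4, Mul(-1, Pow(-195, -1))), -1), Add(6, Mul(-1, Pow(-195, -1))))) = Add(29975, Mul(Pow(Add(4, Mul(-1, Rational(-1, 195))), -1), Add(6, Mul(-1, Rational(-1, 195))))) = Add(29975, Mul(Pow(Add(4, Rational(1, 195)), -1), Add(6, Rational(1, 195)))) = Add(29975, Mul(Pow(Rational(781, 195), -1), Rational(1171, 195))) = Add(29975, Mul(Rational(195, 781), Rational(1171, 195))) = Add(29975, Rational(1171, 781)) = Rational(23411646, 781)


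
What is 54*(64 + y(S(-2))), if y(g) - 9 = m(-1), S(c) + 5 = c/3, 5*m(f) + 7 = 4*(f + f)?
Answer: 3780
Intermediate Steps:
m(f) = -7/5 + 8*f/5 (m(f) = -7/5 + (4*(f + f))/5 = -7/5 + (4*(2*f))/5 = -7/5 + (8*f)/5 = -7/5 + 8*f/5)
S(c) = -5 + c/3
y(g) = 6 (y(g) = 9 + (-7/5 + (8/5)*(-1)) = 9 + (-7/5 - 8/5) = 9 - 3 = 6)
54*(64 + y(S(-2))) = 54*(64 + 6) = 54*70 = 3780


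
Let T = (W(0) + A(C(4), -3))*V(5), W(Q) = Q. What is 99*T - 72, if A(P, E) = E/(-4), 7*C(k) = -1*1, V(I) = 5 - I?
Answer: -72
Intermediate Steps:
C(k) = -1/7 (C(k) = (-1*1)/7 = (1/7)*(-1) = -1/7)
A(P, E) = -E/4 (A(P, E) = E*(-1/4) = -E/4)
T = 0 (T = (0 - 1/4*(-3))*(5 - 1*5) = (0 + 3/4)*(5 - 5) = (3/4)*0 = 0)
99*T - 72 = 99*0 - 72 = 0 - 72 = -72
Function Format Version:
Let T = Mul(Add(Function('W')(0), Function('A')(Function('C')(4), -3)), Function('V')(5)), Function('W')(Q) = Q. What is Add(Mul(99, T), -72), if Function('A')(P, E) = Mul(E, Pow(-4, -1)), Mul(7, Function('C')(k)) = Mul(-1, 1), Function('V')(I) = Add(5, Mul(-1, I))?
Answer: -72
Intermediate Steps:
Function('C')(k) = Rational(-1, 7) (Function('C')(k) = Mul(Rational(1, 7), Mul(-1, 1)) = Mul(Rational(1, 7), -1) = Rational(-1, 7))
Function('A')(P, E) = Mul(Rational(-1, 4), E) (Function('A')(P, E) = Mul(E, Rational(-1, 4)) = Mul(Rational(-1, 4), E))
T = 0 (T = Mul(Add(0, Mul(Rational(-1, 4), -3)), Add(5, Mul(-1, 5))) = Mul(Add(0, Rational(3, 4)), Add(5, -5)) = Mul(Rational(3, 4), 0) = 0)
Add(Mul(99, T), -72) = Add(Mul(99, 0), -72) = Add(0, -72) = -72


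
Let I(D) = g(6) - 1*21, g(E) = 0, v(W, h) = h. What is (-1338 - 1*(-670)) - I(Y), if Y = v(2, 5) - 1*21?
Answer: -647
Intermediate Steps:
Y = -16 (Y = 5 - 1*21 = 5 - 21 = -16)
I(D) = -21 (I(D) = 0 - 1*21 = 0 - 21 = -21)
(-1338 - 1*(-670)) - I(Y) = (-1338 - 1*(-670)) - 1*(-21) = (-1338 + 670) + 21 = -668 + 21 = -647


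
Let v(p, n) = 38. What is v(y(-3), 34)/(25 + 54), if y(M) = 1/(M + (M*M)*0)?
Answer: 38/79 ≈ 0.48101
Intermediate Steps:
y(M) = 1/M (y(M) = 1/(M + M²*0) = 1/(M + 0) = 1/M)
v(y(-3), 34)/(25 + 54) = 38/(25 + 54) = 38/79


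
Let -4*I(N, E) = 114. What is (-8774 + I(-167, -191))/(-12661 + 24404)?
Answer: -17605/23486 ≈ -0.74960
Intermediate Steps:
I(N, E) = -57/2 (I(N, E) = -¼*114 = -57/2)
(-8774 + I(-167, -191))/(-12661 + 24404) = (-8774 - 57/2)/(-12661 + 24404) = -17605/2/11743 = -17605/2*1/11743 = -17605/23486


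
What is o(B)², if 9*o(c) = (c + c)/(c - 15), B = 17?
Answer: 289/81 ≈ 3.5679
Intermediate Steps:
o(c) = 2*c/(9*(-15 + c)) (o(c) = ((c + c)/(c - 15))/9 = ((2*c)/(-15 + c))/9 = (2*c/(-15 + c))/9 = 2*c/(9*(-15 + c)))
o(B)² = ((2/9)*17/(-15 + 17))² = ((2/9)*17/2)² = ((2/9)*17*(½))² = (17/9)² = 289/81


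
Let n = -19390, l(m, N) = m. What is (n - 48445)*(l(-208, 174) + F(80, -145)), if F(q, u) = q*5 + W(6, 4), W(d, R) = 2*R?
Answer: -13567000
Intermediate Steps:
F(q, u) = 8 + 5*q (F(q, u) = q*5 + 2*4 = 5*q + 8 = 8 + 5*q)
(n - 48445)*(l(-208, 174) + F(80, -145)) = (-19390 - 48445)*(-208 + (8 + 5*80)) = -67835*(-208 + (8 + 400)) = -67835*(-208 + 408) = -67835*200 = -13567000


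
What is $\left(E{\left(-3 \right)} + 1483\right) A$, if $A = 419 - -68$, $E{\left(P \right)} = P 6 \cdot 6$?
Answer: $669625$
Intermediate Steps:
$E{\left(P \right)} = 36 P$ ($E{\left(P \right)} = 6 P 6 = 36 P$)
$A = 487$ ($A = 419 + 68 = 487$)
$\left(E{\left(-3 \right)} + 1483\right) A = \left(36 \left(-3\right) + 1483\right) 487 = \left(-108 + 1483\right) 487 = 1375 \cdot 487 = 669625$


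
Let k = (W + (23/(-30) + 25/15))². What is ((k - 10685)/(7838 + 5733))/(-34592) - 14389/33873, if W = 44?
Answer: -675459408774973/1590161318793600 ≈ -0.42477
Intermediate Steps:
k = 201601/100 (k = (44 + (23/(-30) + 25/15))² = (44 + (23*(-1/30) + 25*(1/15)))² = (44 + (-23/30 + 5/3))² = (44 + 9/10)² = (449/10)² = 201601/100 ≈ 2016.0)
((k - 10685)/(7838 + 5733))/(-34592) - 14389/33873 = ((201601/100 - 10685)/(7838 + 5733))/(-34592) - 14389/33873 = -866899/100/13571*(-1/34592) - 14389*1/33873 = -866899/100*1/13571*(-1/34592) - 14389/33873 = -866899/1357100*(-1/34592) - 14389/33873 = 866899/46944803200 - 14389/33873 = -675459408774973/1590161318793600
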